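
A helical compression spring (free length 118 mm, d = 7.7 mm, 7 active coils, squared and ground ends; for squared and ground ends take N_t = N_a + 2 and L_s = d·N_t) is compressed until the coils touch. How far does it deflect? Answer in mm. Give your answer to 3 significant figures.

48.7 mm

N_t = 9; L_s = 7.7·9 = 69.3 mm
δ_solid = L₀ − L_s = 118 − 69.3 = 48.7 mm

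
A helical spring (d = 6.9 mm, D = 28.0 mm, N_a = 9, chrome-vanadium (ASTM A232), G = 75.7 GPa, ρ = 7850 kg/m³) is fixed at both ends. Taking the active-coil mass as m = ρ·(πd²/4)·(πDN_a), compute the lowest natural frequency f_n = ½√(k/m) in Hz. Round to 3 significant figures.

k = Gd⁴/(8D³N_a) = (75.7×10³)(6.9⁴)/(8·28.0³·9) = 108.56 N/mm = 1.0856e+05 N/m
Wire length L = πDN_a = π·28.0·9 = 791.68 mm
m = ρ·(πd²/4)·L = 7850 × 37.393×10⁻⁶ m² × 0.79168 m = 0.23239 kg
f_n = ½√(k/m) = 0.5·√(1.0856e+05/0.23239) = 0.5·√(4.6717e+05) = 341.75 Hz

342 Hz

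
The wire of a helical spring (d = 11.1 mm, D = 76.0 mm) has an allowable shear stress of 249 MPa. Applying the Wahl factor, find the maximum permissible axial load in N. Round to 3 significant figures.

C = D/d = 76.0/11.1 = 6.8468
K_W = (4C−1)/(4C−4) + 0.615/C = 26.387/23.387 + 0.0898 = 1.2181
τ_max = K·8FD/(πd³) → F_max = τ_allow·πd³/(8DK)
F_max = 249·π·11.1³/(8·76.0·1.2181) = 1.0698e+06/740.6 = 1444.6 N

1440 N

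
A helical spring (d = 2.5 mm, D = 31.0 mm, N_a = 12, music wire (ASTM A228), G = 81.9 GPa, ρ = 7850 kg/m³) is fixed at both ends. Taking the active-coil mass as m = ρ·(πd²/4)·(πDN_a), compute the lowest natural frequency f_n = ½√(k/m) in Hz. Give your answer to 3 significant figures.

78.8 Hz

k = Gd⁴/(8D³N_a) = (81.9×10³)(2.5⁴)/(8·31.0³·12) = 1.1186 N/mm = 1118.6 N/m
Wire length L = πDN_a = π·31.0·12 = 1168.7 mm
m = ρ·(πd²/4)·L = 7850 × 4.9087×10⁻⁶ m² × 1.1687 m = 0.045033 kg
f_n = ½√(k/m) = 0.5·√(1118.6/0.045033) = 0.5·√(24840) = 78.804 Hz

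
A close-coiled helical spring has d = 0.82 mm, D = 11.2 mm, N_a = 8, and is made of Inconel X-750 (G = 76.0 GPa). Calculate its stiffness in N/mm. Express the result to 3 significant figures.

k = Gd⁴/(8D³N_a) = (76.0×10³ × 0.82⁴) / (8 × 11.2³ × 8)
  = 34361.3 / 89915.4 = 0.38215 N/mm

0.382 N/mm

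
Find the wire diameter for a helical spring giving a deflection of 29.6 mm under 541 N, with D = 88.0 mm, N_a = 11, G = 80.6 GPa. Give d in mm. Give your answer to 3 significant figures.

Required rate k = F/δ = 541/29.6 = 18.277 N/mm
d = (8D³N_a·k / G)^(1/4) = (8·88.0³·11·18.277 / (80.6×10³))^0.25
  = (13599)^0.25 = 10.7988 mm

10.8 mm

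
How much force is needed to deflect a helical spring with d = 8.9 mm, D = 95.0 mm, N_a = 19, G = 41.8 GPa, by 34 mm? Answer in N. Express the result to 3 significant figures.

68.4 N

k = Gd⁴/(8D³N_a) = (41.8×10³)(8.9⁴)/(8·95.0³·19) = 2.0124 N/mm
F = k·δ = 2.0124 × 34 = 68.423 N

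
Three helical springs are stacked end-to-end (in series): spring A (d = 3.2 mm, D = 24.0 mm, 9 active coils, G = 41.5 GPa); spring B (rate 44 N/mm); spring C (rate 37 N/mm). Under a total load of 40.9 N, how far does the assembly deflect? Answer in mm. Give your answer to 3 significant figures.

11.4 mm

k_A = Gd⁴/(8D³N_a) = (41.5×10³)(3.2⁴)/(8·24.0³·9) = 4.372 N/mm
Series: 1/k_eq = 1/4.372 + 1/44 + 1/37 = 0.27848; k_eq = 3.5909 N/mm
δ = F/k_eq = 40.9/3.5909 = 11.39 mm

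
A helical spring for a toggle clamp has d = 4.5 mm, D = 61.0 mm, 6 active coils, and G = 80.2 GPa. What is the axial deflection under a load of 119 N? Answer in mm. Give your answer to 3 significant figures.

k = Gd⁴/(8D³N_a) = (80.2×10³)(4.5⁴)/(8·61.0³·6) = 3.0185 N/mm
δ = F/k = 119 / 3.0185 = 39.423 mm

39.4 mm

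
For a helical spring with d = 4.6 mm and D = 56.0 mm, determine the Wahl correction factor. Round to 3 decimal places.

1.118

C = D/d = 56.0/4.6 = 12.1739
K_W = (4C−1)/(4C−4) + 0.615/C = 47.696/44.696 + 0.0505 = 1.1176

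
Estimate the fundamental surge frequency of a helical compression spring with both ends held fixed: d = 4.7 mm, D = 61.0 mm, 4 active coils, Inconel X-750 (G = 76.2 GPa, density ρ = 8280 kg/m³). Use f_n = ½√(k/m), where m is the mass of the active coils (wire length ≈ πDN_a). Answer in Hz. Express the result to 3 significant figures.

k = Gd⁴/(8D³N_a) = (76.2×10³)(4.7⁴)/(8·61.0³·4) = 5.1193 N/mm = 5119.3 N/m
Wire length L = πDN_a = π·61.0·4 = 766.55 mm
m = ρ·(πd²/4)·L = 8280 × 17.349×10⁻⁶ m² × 0.76655 m = 0.11012 kg
f_n = ½√(k/m) = 0.5·√(5119.3/0.11012) = 0.5·√(46489) = 107.81 Hz

108 Hz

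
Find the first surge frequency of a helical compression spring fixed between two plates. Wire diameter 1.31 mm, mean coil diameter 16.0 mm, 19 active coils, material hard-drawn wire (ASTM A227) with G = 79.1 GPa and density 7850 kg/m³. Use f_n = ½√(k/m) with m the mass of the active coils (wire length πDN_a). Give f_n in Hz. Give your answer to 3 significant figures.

k = Gd⁴/(8D³N_a) = (79.1×10³)(1.31⁴)/(8·16.0³·19) = 0.37416 N/mm = 374.16 N/m
Wire length L = πDN_a = π·16.0·19 = 955.04 mm
m = ρ·(πd²/4)·L = 7850 × 1.3478×10⁻⁶ m² × 0.95504 m = 0.010105 kg
f_n = ½√(k/m) = 0.5·√(374.16/0.010105) = 0.5·√(37028) = 96.214 Hz

96.2 Hz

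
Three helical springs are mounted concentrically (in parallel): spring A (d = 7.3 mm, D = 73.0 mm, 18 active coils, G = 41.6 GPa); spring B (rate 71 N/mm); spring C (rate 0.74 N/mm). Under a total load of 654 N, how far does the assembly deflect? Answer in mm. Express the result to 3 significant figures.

8.86 mm

k_A = Gd⁴/(8D³N_a) = (41.6×10³)(7.3⁴)/(8·73.0³·18) = 2.1089 N/mm
Parallel: k_eq = 2.1089 + 71 + 0.74 = 73.849 N/mm
δ = F/k_eq = 654/73.849 = 8.8559 mm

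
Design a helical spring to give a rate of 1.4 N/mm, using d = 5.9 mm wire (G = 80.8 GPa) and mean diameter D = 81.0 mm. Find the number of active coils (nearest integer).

N_a = Gd⁴/(8D³k) = (80.8×10³ × 5.9⁴)/(8 × 81.0³ × 1.4)
    = 9.79083e+07 / 5.95214e+06 = 16.45 → 16 coils

16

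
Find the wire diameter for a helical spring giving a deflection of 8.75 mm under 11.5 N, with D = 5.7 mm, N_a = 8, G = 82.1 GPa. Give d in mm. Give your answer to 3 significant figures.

0.660 mm

Required rate k = F/δ = 11.5/8.75 = 1.3143 N/mm
d = (8D³N_a·k / G)^(1/4) = (8·5.7³·8·1.3143 / (82.1×10³))^0.25
  = (0.18974)^0.25 = 0.6600 mm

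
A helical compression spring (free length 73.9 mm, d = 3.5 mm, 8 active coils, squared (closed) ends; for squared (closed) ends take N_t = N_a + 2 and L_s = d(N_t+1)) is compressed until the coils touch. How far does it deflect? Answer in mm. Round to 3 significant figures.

35.4 mm

N_t = 10; L_s = 3.5·11 = 38.5 mm
δ_solid = L₀ − L_s = 73.9 − 38.5 = 35.4 mm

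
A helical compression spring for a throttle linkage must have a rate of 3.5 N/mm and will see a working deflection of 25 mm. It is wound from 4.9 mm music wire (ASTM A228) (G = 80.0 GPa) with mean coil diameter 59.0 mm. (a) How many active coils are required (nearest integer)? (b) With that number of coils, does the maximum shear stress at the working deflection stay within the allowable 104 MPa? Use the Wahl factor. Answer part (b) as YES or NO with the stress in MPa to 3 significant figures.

(a) 8 coils; (b) NO, τ_max = 125 MPa

N_a = Gd⁴/(8D³k) = (80.0×10³)(4.9⁴)/(8·59.0³·3.5) = 8.02 → N_a = 8
Actual rate k = Gd⁴/(8D³·8) = 3.5086 N/mm
Working load F = kδ = 3.5086·25 = 87.716 N
C = 59.0/4.9 = 12.0408; K_W = (4C−1)/(4C−4)+0.615/C = 1.1190
τ_max = K_W·8FD/(πd³) = 1.1190·112.02 = 125.35 MPa
τ_max > 104 MPa → exceeds allowable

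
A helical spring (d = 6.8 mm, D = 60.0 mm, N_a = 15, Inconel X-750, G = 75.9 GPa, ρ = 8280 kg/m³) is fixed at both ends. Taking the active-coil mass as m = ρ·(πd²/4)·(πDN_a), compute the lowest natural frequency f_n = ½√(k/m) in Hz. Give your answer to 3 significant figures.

42.9 Hz

k = Gd⁴/(8D³N_a) = (75.9×10³)(6.8⁴)/(8·60.0³·15) = 6.261 N/mm = 6261 N/m
Wire length L = πDN_a = π·60.0·15 = 2827.4 mm
m = ρ·(πd²/4)·L = 8280 × 36.317×10⁻⁶ m² × 2.8274 m = 0.85022 kg
f_n = ½√(k/m) = 0.5·√(6261/0.85022) = 0.5·√(7364) = 42.907 Hz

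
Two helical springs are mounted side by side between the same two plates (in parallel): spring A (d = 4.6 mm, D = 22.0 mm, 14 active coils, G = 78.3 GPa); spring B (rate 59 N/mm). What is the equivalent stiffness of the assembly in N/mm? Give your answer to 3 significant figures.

k_A = Gd⁴/(8D³N_a) = (78.3×10³)(4.6⁴)/(8·22.0³·14) = 29.397 N/mm
Parallel: k_eq = 29.397 + 59 = 88.397 N/mm

88.4 N/mm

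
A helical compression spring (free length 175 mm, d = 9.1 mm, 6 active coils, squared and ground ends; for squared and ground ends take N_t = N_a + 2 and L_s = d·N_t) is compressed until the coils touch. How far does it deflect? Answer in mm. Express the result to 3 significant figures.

N_t = 8; L_s = 9.1·8 = 72.8 mm
δ_solid = L₀ − L_s = 175 − 72.8 = 102.2 mm

102 mm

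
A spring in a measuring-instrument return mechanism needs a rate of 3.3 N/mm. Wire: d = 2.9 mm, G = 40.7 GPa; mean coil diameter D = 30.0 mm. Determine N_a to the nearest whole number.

4

N_a = Gd⁴/(8D³k) = (40.7×10³ × 2.9⁴)/(8 × 30.0³ × 3.3)
    = 2.87863e+06 / 712800 = 4.038 → 4 coils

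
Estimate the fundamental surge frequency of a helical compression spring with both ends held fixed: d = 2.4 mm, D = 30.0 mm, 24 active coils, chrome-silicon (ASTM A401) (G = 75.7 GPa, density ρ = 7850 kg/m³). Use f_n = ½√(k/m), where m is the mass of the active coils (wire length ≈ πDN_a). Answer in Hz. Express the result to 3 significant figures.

38.8 Hz

k = Gd⁴/(8D³N_a) = (75.7×10³)(2.4⁴)/(8·30.0³·24) = 0.48448 N/mm = 484.48 N/m
Wire length L = πDN_a = π·30.0·24 = 2261.9 mm
m = ρ·(πd²/4)·L = 7850 × 4.5239×10⁻⁶ m² × 2.2619 m = 0.080328 kg
f_n = ½√(k/m) = 0.5·√(484.48/0.080328) = 0.5·√(6031.3) = 38.831 Hz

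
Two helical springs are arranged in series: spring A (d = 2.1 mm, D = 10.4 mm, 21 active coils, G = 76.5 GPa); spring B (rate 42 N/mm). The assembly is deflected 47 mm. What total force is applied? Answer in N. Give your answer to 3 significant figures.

312 N

k_A = Gd⁴/(8D³N_a) = (76.5×10³)(2.1⁴)/(8·10.4³·21) = 7.8728 N/mm
Series: 1/k_eq = 1/7.8728 + 1/42 = 0.15083; k_eq = 6.63 N/mm
F = k_eq·δ = 6.63·47 = 311.61 N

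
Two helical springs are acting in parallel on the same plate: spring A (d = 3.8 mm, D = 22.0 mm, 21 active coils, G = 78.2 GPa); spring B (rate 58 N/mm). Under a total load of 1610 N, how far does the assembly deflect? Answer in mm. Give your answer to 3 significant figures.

24.0 mm

k_A = Gd⁴/(8D³N_a) = (78.2×10³)(3.8⁴)/(8·22.0³·21) = 9.1151 N/mm
Parallel: k_eq = 9.1151 + 58 = 67.115 N/mm
δ = F/k_eq = 1610/67.115 = 23.989 mm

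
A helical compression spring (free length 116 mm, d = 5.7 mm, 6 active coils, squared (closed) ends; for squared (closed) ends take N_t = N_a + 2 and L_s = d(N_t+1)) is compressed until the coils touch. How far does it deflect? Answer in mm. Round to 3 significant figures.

64.7 mm

N_t = 8; L_s = 5.7·9 = 51.3 mm
δ_solid = L₀ − L_s = 116 − 51.3 = 64.7 mm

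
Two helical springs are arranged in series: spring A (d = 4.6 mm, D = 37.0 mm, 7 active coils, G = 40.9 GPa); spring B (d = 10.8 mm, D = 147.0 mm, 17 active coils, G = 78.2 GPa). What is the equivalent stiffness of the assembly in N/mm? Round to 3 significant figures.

k_A = Gd⁴/(8D³N_a) = (40.9×10³)(4.6⁴)/(8·37.0³·7) = 6.456 N/mm
k_B = Gd⁴/(8D³N_a) = (78.2×10³)(10.8⁴)/(8·147.0³·17) = 2.4627 N/mm
Series: 1/k_eq = 1/6.456 + 1/2.4627 = 0.56095; k_eq = 1.7827 N/mm

1.78 N/mm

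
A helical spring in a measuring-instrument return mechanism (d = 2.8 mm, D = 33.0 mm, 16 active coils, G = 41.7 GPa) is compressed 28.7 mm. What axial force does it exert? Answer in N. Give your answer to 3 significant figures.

16.0 N

k = Gd⁴/(8D³N_a) = (41.7×10³)(2.8⁴)/(8·33.0³·16) = 0.55721 N/mm
F = k·δ = 0.55721 × 28.7 = 15.992 N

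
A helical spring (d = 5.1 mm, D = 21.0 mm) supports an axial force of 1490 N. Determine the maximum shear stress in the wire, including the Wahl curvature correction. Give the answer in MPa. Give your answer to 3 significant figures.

Spring index C = D/d = 21.0/5.1 = 4.1176
K_W = (4C−1)/(4C−4) + 0.615/C = 15.471/12.471 + 0.1494 = 1.3899
τ₀ = 8FD/(πd³) = 8·1490·21.0/(π·5.1³) = 250320/416.74 = 600.67 MPa
τ_max = K·τ₀ = 1.3899 × 600.67 = 834.88 MPa

835 MPa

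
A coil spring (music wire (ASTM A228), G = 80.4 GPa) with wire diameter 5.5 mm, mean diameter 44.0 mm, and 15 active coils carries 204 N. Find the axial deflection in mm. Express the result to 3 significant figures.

28.3 mm

k = Gd⁴/(8D³N_a) = (80.4×10³)(5.5⁴)/(8·44.0³·15) = 7.1973 N/mm
δ = F/k = 204 / 7.1973 = 28.344 mm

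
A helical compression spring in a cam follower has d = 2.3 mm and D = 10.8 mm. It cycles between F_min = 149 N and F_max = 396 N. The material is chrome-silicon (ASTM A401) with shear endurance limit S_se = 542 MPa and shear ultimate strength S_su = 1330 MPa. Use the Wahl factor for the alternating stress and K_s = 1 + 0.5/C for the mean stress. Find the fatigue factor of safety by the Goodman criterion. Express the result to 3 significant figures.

C = D/d = 10.8/2.3 = 4.6957; K_W = (4C−1)/(4C−4)+0.615/C = 1.3339; K_s = 1+0.5/C = 1.1065
F_a = (F_max−F_min)/2 = 123.5 N; F_m = (F_max+F_min)/2 = 272.5 N
τ_a = K_W·8F_aD/(πd³) = 1.3339 × 279.16 = 372.37 MPa
τ_m = K_s·8F_mD/(πd³) = 1.1065 × 615.95 = 681.54 MPa
Goodman: 1/n_f = τ_a/S_se + τ_m/S_su = 372.37/542 + 681.54/1330 = 0.68703 + 0.51244 = 1.1995
n_f = 1/1.1995 = 0.8337

0.834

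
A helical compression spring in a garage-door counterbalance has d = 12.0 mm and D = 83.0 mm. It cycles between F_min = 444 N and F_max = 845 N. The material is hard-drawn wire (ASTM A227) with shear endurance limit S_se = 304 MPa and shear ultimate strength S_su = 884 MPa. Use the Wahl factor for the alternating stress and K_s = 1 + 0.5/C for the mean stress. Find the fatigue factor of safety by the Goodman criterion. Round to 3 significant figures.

5.16

C = D/d = 83.0/12.0 = 6.9167; K_W = (4C−1)/(4C−4)+0.615/C = 1.2157; K_s = 1+0.5/C = 1.0723
F_a = (F_max−F_min)/2 = 200.5 N; F_m = (F_max+F_min)/2 = 644.5 N
τ_a = K_W·8F_aD/(πd³) = 1.2157 × 24.524 = 29.813 MPa
τ_m = K_s·8F_mD/(πd³) = 1.0723 × 78.831 = 84.53 MPa
Goodman: 1/n_f = τ_a/S_se + τ_m/S_su = 29.813/304 + 84.53/884 = 0.09807 + 0.09562 = 0.19369
n_f = 1/0.19369 = 5.163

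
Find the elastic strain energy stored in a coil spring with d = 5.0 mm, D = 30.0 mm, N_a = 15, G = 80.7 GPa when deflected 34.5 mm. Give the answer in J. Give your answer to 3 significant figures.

9.26 J

k = Gd⁴/(8D³N_a) = (80.7×10³)(5.0⁴)/(8·30.0³·15) = 15.567 N/mm
U = ½kδ² = 0.5 × 15.567 × 34.5² = 9264.4 N·mm = 9.2644 J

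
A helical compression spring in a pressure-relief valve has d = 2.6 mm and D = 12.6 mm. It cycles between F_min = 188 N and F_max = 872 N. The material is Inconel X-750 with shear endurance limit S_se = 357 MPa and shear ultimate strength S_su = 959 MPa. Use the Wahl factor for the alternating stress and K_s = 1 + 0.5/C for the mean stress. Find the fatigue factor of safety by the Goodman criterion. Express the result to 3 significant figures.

0.292

C = D/d = 12.6/2.6 = 4.8462; K_W = (4C−1)/(4C−4)+0.615/C = 1.3219; K_s = 1+0.5/C = 1.1032
F_a = (F_max−F_min)/2 = 342 N; F_m = (F_max+F_min)/2 = 530 N
τ_a = K_W·8F_aD/(πd³) = 1.3219 × 624.33 = 825.31 MPa
τ_m = K_s·8F_mD/(πd³) = 1.1032 × 967.53 = 1067.4 MPa
Goodman: 1/n_f = τ_a/S_se + τ_m/S_su = 825.31/357 + 1067.4/959 = 2.31179 + 1.11299 = 3.4248
n_f = 1/3.4248 = 0.292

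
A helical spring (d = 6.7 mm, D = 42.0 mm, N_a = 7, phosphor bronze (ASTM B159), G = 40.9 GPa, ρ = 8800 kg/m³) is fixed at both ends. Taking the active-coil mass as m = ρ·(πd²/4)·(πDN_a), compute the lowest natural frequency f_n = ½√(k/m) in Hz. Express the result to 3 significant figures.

132 Hz

k = Gd⁴/(8D³N_a) = (40.9×10³)(6.7⁴)/(8·42.0³·7) = 19.865 N/mm = 19865 N/m
Wire length L = πDN_a = π·42.0·7 = 923.63 mm
m = ρ·(πd²/4)·L = 8800 × 35.257×10⁻⁶ m² × 0.92363 m = 0.28656 kg
f_n = ½√(k/m) = 0.5·√(19865/0.28656) = 0.5·√(69321) = 131.64 Hz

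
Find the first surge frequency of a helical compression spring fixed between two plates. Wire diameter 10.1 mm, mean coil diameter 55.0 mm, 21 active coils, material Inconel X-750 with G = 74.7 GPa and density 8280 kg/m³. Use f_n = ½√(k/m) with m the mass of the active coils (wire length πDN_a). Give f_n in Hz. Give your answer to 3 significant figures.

k = Gd⁴/(8D³N_a) = (74.7×10³)(10.1⁴)/(8·55.0³·21) = 27.81 N/mm = 27810 N/m
Wire length L = πDN_a = π·55.0·21 = 3628.5 mm
m = ρ·(πd²/4)·L = 8280 × 80.118×10⁻⁶ m² × 3.6285 m = 2.4071 kg
f_n = ½√(k/m) = 0.5·√(27810/2.4071) = 0.5·√(11554) = 53.744 Hz

53.7 Hz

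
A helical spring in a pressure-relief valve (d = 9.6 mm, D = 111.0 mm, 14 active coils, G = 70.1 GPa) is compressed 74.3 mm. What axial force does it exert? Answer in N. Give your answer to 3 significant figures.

289 N

k = Gd⁴/(8D³N_a) = (70.1×10³)(9.6⁴)/(8·111.0³·14) = 3.887 N/mm
F = k·δ = 3.887 × 74.3 = 288.81 N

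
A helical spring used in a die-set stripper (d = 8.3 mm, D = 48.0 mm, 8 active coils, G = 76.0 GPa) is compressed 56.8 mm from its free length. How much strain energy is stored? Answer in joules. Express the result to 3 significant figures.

82.2 J

k = Gd⁴/(8D³N_a) = (76.0×10³)(8.3⁴)/(8·48.0³·8) = 50.959 N/mm
U = ½kδ² = 0.5 × 50.959 × 56.8² = 82203 N·mm = 82.203 J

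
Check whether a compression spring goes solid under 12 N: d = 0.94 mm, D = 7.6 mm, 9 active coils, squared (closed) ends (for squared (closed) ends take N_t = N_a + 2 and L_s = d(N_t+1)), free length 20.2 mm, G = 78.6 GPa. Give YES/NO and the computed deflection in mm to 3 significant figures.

k = Gd⁴/(8D³N_a) = (78.6×10³)(0.94⁴)/(8·7.6³·9) = 1.9416 N/mm
N_t = 11; L_s = 0.94·12 = 11.28 mm; δ_solid = L₀ − L_s = 20.2 − 11.28 = 8.92 mm
δ = F/k = 12/1.9416 = 6.1805 mm
δ < δ_solid → spring does not go solid

NO, δ = 6.18 mm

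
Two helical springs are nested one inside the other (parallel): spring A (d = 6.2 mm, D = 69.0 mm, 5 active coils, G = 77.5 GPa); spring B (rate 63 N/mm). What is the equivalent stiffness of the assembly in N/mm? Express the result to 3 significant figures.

k_A = Gd⁴/(8D³N_a) = (77.5×10³)(6.2⁴)/(8·69.0³·5) = 8.7149 N/mm
Parallel: k_eq = 8.7149 + 63 = 71.715 N/mm

71.7 N/mm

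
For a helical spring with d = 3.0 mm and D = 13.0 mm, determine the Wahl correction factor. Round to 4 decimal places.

1.3669

C = D/d = 13.0/3.0 = 4.3333
K_W = (4C−1)/(4C−4) + 0.615/C = 16.333/13.333 + 0.1419 = 1.3669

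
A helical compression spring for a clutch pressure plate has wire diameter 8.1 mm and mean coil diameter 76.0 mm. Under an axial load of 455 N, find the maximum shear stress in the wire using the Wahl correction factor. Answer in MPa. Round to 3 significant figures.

191 MPa

Spring index C = D/d = 76.0/8.1 = 9.3827
K_W = (4C−1)/(4C−4) + 0.615/C = 36.531/33.531 + 0.0655 = 1.1550
τ₀ = 8FD/(πd³) = 8·455·76.0/(π·8.1³) = 276640/1669.6 = 165.7 MPa
τ_max = K·τ₀ = 1.1550 × 165.7 = 191.38 MPa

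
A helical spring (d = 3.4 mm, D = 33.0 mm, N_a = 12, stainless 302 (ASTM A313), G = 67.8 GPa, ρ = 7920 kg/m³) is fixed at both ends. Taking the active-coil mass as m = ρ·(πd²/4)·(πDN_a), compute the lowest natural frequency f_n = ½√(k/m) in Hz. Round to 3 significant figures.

85.7 Hz

k = Gd⁴/(8D³N_a) = (67.8×10³)(3.4⁴)/(8·33.0³·12) = 2.6262 N/mm = 2626.2 N/m
Wire length L = πDN_a = π·33.0·12 = 1244.1 mm
m = ρ·(πd²/4)·L = 7920 × 9.0792×10⁻⁶ m² × 1.2441 m = 0.089458 kg
f_n = ½√(k/m) = 0.5·√(2626.2/0.089458) = 0.5·√(29357) = 85.67 Hz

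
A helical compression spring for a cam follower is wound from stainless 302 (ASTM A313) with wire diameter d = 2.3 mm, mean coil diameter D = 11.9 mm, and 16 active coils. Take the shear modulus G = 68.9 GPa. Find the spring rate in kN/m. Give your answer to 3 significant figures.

8.94 kN/m

k = Gd⁴/(8D³N_a) = (68.9×10³ × 2.3⁴) / (8 × 11.9³ × 16)
  = 1.9281e+06 / 215700 = 8.9388 N/mm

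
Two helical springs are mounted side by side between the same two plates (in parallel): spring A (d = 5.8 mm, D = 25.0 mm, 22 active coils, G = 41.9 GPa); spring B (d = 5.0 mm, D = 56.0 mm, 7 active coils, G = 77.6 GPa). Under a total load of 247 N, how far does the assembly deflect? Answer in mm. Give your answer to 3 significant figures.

k_A = Gd⁴/(8D³N_a) = (41.9×10³)(5.8⁴)/(8·25.0³·22) = 17.242 N/mm
k_B = Gd⁴/(8D³N_a) = (77.6×10³)(5.0⁴)/(8·56.0³·7) = 4.9316 N/mm
Parallel: k_eq = 17.242 + 4.9316 = 22.174 N/mm
δ = F/k_eq = 247/22.174 = 11.139 mm

11.1 mm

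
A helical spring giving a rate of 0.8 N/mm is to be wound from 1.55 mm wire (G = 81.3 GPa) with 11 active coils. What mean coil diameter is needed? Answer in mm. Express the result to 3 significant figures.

18.8 mm

D = (Gd⁴/(8N_a·k))^(1/3) = (81.3×10³·1.55⁴/(8·11·0.8))^(1/3)
  = (6665.68)^(1/3) = 18.8198 mm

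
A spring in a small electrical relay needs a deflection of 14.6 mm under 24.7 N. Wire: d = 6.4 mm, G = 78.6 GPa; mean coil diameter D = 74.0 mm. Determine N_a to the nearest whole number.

24

Required rate k = F/δ = 24.7/14.6 = 1.6918 N/mm
N_a = Gd⁴/(8D³k) = (78.6×10³ × 6.4⁴)/(8 × 74.0³ × 1.6918)
    = 1.31869e+08 / 5.4844e+06 = 24.04 → 24 coils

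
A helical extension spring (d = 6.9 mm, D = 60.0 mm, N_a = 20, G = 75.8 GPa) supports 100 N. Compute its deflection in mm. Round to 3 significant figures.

k = Gd⁴/(8D³N_a) = (75.8×10³)(6.9⁴)/(8·60.0³·20) = 4.9716 N/mm
δ = F/k = 100 / 4.9716 = 20.114 mm

20.1 mm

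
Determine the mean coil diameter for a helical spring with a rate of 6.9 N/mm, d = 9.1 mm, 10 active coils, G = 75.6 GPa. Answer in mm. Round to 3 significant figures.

97.9 mm

D = (Gd⁴/(8N_a·k))^(1/3) = (75.6×10³·9.1⁴/(8·10·6.9))^(1/3)
  = (939179)^(1/3) = 97.9301 mm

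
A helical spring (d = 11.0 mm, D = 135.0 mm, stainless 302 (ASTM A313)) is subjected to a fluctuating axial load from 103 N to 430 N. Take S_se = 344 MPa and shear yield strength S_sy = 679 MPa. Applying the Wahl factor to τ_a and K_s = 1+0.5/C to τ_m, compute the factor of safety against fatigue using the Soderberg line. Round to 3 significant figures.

4.12

C = D/d = 135.0/11.0 = 12.2727; K_W = (4C−1)/(4C−4)+0.615/C = 1.1166; K_s = 1+0.5/C = 1.0407
F_a = (F_max−F_min)/2 = 163.5 N; F_m = (F_max+F_min)/2 = 266.5 N
τ_a = K_W·8F_aD/(πd³) = 1.1166 × 42.229 = 47.155 MPa
τ_m = K_s·8F_mD/(πd³) = 1.0407 × 68.832 = 71.637 MPa
Soderberg: 1/n_f = τ_a/S_se + τ_m/S_sy = 47.155/344 + 71.637/679 = 0.13708 + 0.10550 = 0.24258
n_f = 1/0.24258 = 4.122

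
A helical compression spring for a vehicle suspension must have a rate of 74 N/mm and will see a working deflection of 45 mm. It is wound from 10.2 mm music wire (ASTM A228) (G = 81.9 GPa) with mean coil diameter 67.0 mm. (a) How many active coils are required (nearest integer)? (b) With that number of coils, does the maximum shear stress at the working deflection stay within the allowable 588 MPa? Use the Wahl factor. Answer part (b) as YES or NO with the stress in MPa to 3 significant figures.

(a) 5 coils; (b) NO, τ_max = 655 MPa

N_a = Gd⁴/(8D³k) = (81.9×10³)(10.2⁴)/(8·67.0³·74) = 4.979 → N_a = 5
Actual rate k = Gd⁴/(8D³·5) = 73.689 N/mm
Working load F = kδ = 73.689·45 = 3316 N
C = 67.0/10.2 = 6.5686; K_W = (4C−1)/(4C−4)+0.615/C = 1.2283
τ_max = K_W·8FD/(πd³) = 1.2283·533.12 = 654.84 MPa
τ_max > 588 MPa → exceeds allowable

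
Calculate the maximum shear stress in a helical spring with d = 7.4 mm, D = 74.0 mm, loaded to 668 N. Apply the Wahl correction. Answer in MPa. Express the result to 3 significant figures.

Spring index C = D/d = 74.0/7.4 = 10.0000
K_W = (4C−1)/(4C−4) + 0.615/C = 39.000/36.000 + 0.0615 = 1.1448
τ₀ = 8FD/(πd³) = 8·668·74.0/(π·7.4³) = 395456/1273 = 310.64 MPa
τ_max = K·τ₀ = 1.1448 × 310.64 = 355.63 MPa

356 MPa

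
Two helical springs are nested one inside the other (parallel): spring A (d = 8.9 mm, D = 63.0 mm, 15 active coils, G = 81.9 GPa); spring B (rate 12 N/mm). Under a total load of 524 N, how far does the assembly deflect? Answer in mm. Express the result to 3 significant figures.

18.0 mm

k_A = Gd⁴/(8D³N_a) = (81.9×10³)(8.9⁴)/(8·63.0³·15) = 17.125 N/mm
Parallel: k_eq = 17.125 + 12 = 29.125 N/mm
δ = F/k_eq = 524/29.125 = 17.991 mm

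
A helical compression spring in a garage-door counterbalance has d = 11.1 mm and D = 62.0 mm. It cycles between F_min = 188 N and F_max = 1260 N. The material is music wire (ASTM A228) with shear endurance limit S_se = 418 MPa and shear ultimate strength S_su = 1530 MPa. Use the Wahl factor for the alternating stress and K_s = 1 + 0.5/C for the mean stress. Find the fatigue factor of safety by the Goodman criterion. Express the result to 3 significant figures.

C = D/d = 62.0/11.1 = 5.5856; K_W = (4C−1)/(4C−4)+0.615/C = 1.2737; K_s = 1+0.5/C = 1.0895
F_a = (F_max−F_min)/2 = 536 N; F_m = (F_max+F_min)/2 = 724 N
τ_a = K_W·8F_aD/(πd³) = 1.2737 × 61.877 = 78.81 MPa
τ_m = K_s·8F_mD/(πd³) = 1.0895 × 83.58 = 91.062 MPa
Goodman: 1/n_f = τ_a/S_se + τ_m/S_su = 78.81/418 + 91.062/1530 = 0.18854 + 0.05952 = 0.24806
n_f = 1/0.24806 = 4.031

4.03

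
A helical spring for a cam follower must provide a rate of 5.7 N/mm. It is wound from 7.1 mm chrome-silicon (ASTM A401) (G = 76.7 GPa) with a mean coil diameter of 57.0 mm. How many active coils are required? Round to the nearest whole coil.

23

N_a = Gd⁴/(8D³k) = (76.7×10³ × 7.1⁴)/(8 × 57.0³ × 5.7)
    = 1.94908e+08 / 8.4448e+06 = 23.08 → 23 coils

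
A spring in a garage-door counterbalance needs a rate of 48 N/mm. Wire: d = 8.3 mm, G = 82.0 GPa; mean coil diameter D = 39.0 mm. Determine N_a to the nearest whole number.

17

N_a = Gd⁴/(8D³k) = (82.0×10³ × 8.3⁴)/(8 × 39.0³ × 48)
    = 3.89158e+08 / 2.27785e+07 = 17.08 → 17 coils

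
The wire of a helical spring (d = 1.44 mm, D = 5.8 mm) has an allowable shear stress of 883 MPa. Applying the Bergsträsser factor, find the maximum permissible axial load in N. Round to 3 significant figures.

C = D/d = 5.8/1.44 = 4.0278
K_B = (4C+2)/(4C−3) = 18.111/13.111 = 1.3814
τ_max = K·8FD/(πd³) → F_max = τ_allow·πd³/(8DK)
F_max = 883·π·1.44³/(8·5.8·1.3814) = 8283.2/64.095 = 129.23 N

129 N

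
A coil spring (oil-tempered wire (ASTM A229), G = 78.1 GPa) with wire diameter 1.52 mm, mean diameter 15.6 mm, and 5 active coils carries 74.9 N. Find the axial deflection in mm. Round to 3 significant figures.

27.3 mm

k = Gd⁴/(8D³N_a) = (78.1×10³)(1.52⁴)/(8·15.6³·5) = 2.7453 N/mm
δ = F/k = 74.9 / 2.7453 = 27.283 mm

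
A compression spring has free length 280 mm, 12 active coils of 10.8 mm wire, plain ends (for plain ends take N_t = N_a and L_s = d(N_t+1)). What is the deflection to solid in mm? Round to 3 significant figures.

140 mm

N_t = 12; L_s = 10.8·13 = 140.4 mm
δ_solid = L₀ − L_s = 280 − 140.4 = 139.6 mm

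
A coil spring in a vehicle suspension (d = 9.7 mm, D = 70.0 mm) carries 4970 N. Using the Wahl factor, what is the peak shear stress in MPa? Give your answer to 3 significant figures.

Spring index C = D/d = 70.0/9.7 = 7.2165
K_W = (4C−1)/(4C−4) + 0.615/C = 27.866/24.866 + 0.0852 = 1.2059
τ₀ = 8FD/(πd³) = 8·4970·70.0/(π·9.7³) = 2.7832e+06/2867.2 = 970.69 MPa
τ_max = K·τ₀ = 1.2059 × 970.69 = 1170.5 MPa

1170 MPa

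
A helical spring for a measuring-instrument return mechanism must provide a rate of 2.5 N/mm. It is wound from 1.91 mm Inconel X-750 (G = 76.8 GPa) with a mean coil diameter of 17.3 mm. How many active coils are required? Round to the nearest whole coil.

N_a = Gd⁴/(8D³k) = (76.8×10³ × 1.91⁴)/(8 × 17.3³ × 2.5)
    = 1.0221e+06 / 103554 = 9.87 → 10 coils

10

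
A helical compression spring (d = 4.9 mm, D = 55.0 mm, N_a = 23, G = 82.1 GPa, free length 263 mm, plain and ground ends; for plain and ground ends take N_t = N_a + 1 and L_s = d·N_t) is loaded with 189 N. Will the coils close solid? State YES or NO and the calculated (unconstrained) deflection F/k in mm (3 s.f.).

NO, δ = 122 mm

k = Gd⁴/(8D³N_a) = (82.1×10³)(4.9⁴)/(8·55.0³·23) = 1.546 N/mm
N_t = 24; L_s = 4.9·24 = 117.6 mm; δ_solid = L₀ − L_s = 263 − 117.6 = 145.4 mm
δ = F/k = 189/1.546 = 122.25 mm
δ < δ_solid → spring does not go solid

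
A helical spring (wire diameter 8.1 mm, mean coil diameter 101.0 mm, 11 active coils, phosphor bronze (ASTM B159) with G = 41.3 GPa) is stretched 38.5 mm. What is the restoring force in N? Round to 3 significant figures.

k = Gd⁴/(8D³N_a) = (41.3×10³)(8.1⁴)/(8·101.0³·11) = 1.9608 N/mm
F = k·δ = 1.9608 × 38.5 = 75.493 N

75.5 N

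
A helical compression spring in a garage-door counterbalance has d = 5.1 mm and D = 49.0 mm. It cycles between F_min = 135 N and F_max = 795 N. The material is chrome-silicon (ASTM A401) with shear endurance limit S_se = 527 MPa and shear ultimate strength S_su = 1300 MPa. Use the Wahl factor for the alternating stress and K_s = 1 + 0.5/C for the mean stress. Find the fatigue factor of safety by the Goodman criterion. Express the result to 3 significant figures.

0.969

C = D/d = 49.0/5.1 = 9.6078; K_W = (4C−1)/(4C−4)+0.615/C = 1.1511; K_s = 1+0.5/C = 1.0520
F_a = (F_max−F_min)/2 = 330 N; F_m = (F_max+F_min)/2 = 465 N
τ_a = K_W·8F_aD/(πd³) = 1.1511 × 310.41 = 357.33 MPa
τ_m = K_s·8F_mD/(πd³) = 1.0520 × 437.4 = 460.16 MPa
Goodman: 1/n_f = τ_a/S_se + τ_m/S_su = 357.33/527 + 460.16/1300 = 0.67804 + 0.35397 = 1.032
n_f = 1/1.032 = 0.969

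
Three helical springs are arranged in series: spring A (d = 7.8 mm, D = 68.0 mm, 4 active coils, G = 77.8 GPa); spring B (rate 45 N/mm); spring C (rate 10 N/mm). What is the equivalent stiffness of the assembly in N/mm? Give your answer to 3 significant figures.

6.36 N/mm

k_A = Gd⁴/(8D³N_a) = (77.8×10³)(7.8⁴)/(8·68.0³·4) = 28.621 N/mm
Series: 1/k_eq = 1/28.621 + 1/45 + 1/10 = 0.15716; k_eq = 6.3629 N/mm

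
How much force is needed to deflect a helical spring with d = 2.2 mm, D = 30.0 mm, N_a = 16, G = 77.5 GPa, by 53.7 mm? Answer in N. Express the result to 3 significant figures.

k = Gd⁴/(8D³N_a) = (77.5×10³)(2.2⁴)/(8·30.0³·16) = 0.52531 N/mm
F = k·δ = 0.52531 × 53.7 = 28.209 N

28.2 N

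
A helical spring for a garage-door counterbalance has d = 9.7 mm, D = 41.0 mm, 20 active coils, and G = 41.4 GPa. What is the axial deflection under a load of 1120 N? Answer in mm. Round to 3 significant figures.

33.7 mm

k = Gd⁴/(8D³N_a) = (41.4×10³)(9.7⁴)/(8·41.0³·20) = 33.237 N/mm
δ = F/k = 1120 / 33.237 = 33.698 mm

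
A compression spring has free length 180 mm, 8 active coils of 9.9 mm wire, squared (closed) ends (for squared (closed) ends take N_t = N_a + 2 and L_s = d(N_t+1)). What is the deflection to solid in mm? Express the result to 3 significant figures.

N_t = 10; L_s = 9.9·11 = 108.9 mm
δ_solid = L₀ − L_s = 180 − 108.9 = 71.1 mm

71.1 mm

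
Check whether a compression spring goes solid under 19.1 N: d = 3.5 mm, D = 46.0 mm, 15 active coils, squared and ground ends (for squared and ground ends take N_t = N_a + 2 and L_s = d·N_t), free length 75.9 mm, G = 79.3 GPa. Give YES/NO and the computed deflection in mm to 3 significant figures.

YES, δ = 18.7 mm

k = Gd⁴/(8D³N_a) = (79.3×10³)(3.5⁴)/(8·46.0³·15) = 1.0188 N/mm
N_t = 17; L_s = 3.5·17 = 59.5 mm; δ_solid = L₀ − L_s = 75.9 − 59.5 = 16.4 mm
δ = F/k = 19.1/1.0188 = 18.747 mm
δ ≥ δ_solid → spring goes solid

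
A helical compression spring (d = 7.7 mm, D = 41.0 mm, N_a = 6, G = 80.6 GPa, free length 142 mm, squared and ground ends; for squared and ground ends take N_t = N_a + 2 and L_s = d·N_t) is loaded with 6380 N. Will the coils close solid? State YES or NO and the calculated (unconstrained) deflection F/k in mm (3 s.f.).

NO, δ = 74.5 mm

k = Gd⁴/(8D³N_a) = (80.6×10³)(7.7⁴)/(8·41.0³·6) = 85.646 N/mm
N_t = 8; L_s = 7.7·8 = 61.6 mm; δ_solid = L₀ − L_s = 142 − 61.6 = 80.4 mm
δ = F/k = 6380/85.646 = 74.493 mm
δ < δ_solid → spring does not go solid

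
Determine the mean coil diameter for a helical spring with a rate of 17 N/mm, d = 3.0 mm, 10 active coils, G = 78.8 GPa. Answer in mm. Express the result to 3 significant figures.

D = (Gd⁴/(8N_a·k))^(1/3) = (78.8×10³·3.0⁴/(8·10·17))^(1/3)
  = (4693.24)^(1/3) = 16.7426 mm

16.7 mm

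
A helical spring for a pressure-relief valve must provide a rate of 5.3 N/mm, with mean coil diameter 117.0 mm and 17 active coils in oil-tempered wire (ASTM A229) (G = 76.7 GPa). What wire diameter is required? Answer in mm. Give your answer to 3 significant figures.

11.1 mm

d = (8D³N_a·k / G)^(1/4) = (8·117.0³·17·5.3 / (76.7×10³))^0.25
  = (15051)^0.25 = 11.0763 mm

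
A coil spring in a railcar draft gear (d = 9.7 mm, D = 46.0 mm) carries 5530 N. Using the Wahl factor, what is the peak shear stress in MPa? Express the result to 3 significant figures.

944 MPa

Spring index C = D/d = 46.0/9.7 = 4.7423
K_W = (4C−1)/(4C−4) + 0.615/C = 17.969/14.969 + 0.1297 = 1.3301
τ₀ = 8FD/(πd³) = 8·5530·46.0/(π·9.7³) = 2.03504e+06/2867.2 = 709.75 MPa
τ_max = K·τ₀ = 1.3301 × 709.75 = 944.04 MPa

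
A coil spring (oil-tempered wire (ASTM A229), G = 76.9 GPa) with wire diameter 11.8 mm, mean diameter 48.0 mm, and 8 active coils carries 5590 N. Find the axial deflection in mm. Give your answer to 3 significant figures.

k = Gd⁴/(8D³N_a) = (76.9×10³)(11.8⁴)/(8·48.0³·8) = 210.64 N/mm
δ = F/k = 5590 / 210.64 = 26.538 mm

26.5 mm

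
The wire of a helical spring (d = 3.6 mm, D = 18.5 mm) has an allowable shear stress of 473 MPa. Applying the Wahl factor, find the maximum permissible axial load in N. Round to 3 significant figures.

C = D/d = 18.5/3.6 = 5.1389
K_W = (4C−1)/(4C−4) + 0.615/C = 19.556/16.556 + 0.1197 = 1.3009
τ_max = K·8FD/(πd³) → F_max = τ_allow·πd³/(8DK)
F_max = 473·π·3.6³/(8·18.5·1.3009) = 69330/192.53 = 360.1 N

360 N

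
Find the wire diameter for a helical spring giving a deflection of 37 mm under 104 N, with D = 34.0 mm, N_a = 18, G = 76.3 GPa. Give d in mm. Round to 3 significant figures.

3.80 mm

Required rate k = F/δ = 104/37 = 2.8108 N/mm
d = (8D³N_a·k / G)^(1/4) = (8·34.0³·18·2.8108 / (76.3×10³))^0.25
  = (208.5)^0.25 = 3.7999 mm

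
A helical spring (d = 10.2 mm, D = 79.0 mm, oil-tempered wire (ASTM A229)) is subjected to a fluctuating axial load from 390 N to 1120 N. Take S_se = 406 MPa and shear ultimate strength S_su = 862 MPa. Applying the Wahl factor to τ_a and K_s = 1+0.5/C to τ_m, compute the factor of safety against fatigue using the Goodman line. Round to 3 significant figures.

C = D/d = 79.0/10.2 = 7.7451; K_W = (4C−1)/(4C−4)+0.615/C = 1.1906; K_s = 1+0.5/C = 1.0646
F_a = (F_max−F_min)/2 = 365 N; F_m = (F_max+F_min)/2 = 755 N
τ_a = K_W·8F_aD/(πd³) = 1.1906 × 69.193 = 82.38 MPa
τ_m = K_s·8F_mD/(πd³) = 1.0646 × 143.12 = 152.36 MPa
Goodman: 1/n_f = τ_a/S_se + τ_m/S_su = 82.38/406 + 152.36/862 = 0.20291 + 0.17676 = 0.37966
n_f = 1/0.37966 = 2.634

2.63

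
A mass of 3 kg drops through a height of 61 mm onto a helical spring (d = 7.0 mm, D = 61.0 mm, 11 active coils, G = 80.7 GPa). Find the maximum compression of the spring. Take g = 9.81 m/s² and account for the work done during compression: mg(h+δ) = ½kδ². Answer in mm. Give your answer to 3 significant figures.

k = Gd⁴/(8D³N_a) = (80.7×10³)(7.0⁴)/(8·61.0³·11) = 9.7005 N/mm
W = mg = 3 × 9.81 = 29.43 N
½kδ² − Wδ − Wh = 0 → δ = (W + √(W² + 2kWh))/k
δ = (29.43 + √(866.12 + 34829.2))/9.7005 = (29.43 + 188.93)/9.7005 = 22.51 mm

22.5 mm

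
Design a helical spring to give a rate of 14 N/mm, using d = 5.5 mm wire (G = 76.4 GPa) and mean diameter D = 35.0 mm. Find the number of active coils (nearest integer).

15

N_a = Gd⁴/(8D³k) = (76.4×10³ × 5.5⁴)/(8 × 35.0³ × 14)
    = 6.99108e+07 / 4.802e+06 = 14.56 → 15 coils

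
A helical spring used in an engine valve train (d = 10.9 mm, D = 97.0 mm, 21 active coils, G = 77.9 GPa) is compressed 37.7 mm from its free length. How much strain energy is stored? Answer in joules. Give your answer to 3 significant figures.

k = Gd⁴/(8D³N_a) = (77.9×10³)(10.9⁴)/(8·97.0³·21) = 7.1716 N/mm
U = ½kδ² = 0.5 × 7.1716 × 37.7² = 5096.5 N·mm = 5.0965 J

5.10 J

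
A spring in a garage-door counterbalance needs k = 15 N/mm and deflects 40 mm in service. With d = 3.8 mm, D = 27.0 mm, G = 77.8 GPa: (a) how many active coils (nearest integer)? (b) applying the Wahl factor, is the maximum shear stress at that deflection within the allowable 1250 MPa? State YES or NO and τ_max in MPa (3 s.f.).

(a) 7 coils; (b) YES, τ_max = 892 MPa

N_a = Gd⁴/(8D³k) = (77.8×10³)(3.8⁴)/(8·27.0³·15) = 6.868 → N_a = 7
Actual rate k = Gd⁴/(8D³·7) = 14.718 N/mm
Working load F = kδ = 14.718·40 = 588.7 N
C = 27.0/3.8 = 7.1053; K_W = (4C−1)/(4C−4)+0.615/C = 1.2094
τ_max = K_W·8FD/(πd³) = 1.2094·737.65 = 892.11 MPa
τ_max ≤ 1250 MPa → acceptable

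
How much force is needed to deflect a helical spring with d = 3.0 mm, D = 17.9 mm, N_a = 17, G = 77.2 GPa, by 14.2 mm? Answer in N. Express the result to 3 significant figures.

114 N

k = Gd⁴/(8D³N_a) = (77.2×10³)(3.0⁴)/(8·17.9³·17) = 8.0169 N/mm
F = k·δ = 8.0169 × 14.2 = 113.84 N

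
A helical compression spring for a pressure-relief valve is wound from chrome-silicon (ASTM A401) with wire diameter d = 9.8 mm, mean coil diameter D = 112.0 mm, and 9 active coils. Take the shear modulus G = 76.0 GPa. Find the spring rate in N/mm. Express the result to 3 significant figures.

6.93 N/mm

k = Gd⁴/(8D³N_a) = (76.0×10³ × 9.8⁴) / (8 × 112.0³ × 9)
  = 7.01e+08 / 1.01155e+08 = 6.93 N/mm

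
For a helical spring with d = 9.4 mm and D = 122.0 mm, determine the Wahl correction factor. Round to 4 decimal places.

1.1100

C = D/d = 122.0/9.4 = 12.9787
K_W = (4C−1)/(4C−4) + 0.615/C = 50.915/47.915 + 0.0474 = 1.1100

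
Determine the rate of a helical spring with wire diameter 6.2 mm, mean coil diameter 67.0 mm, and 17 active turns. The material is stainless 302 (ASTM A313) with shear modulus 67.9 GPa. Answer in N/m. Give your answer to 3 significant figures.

k = Gd⁴/(8D³N_a) = (67.9×10³ × 6.2⁴) / (8 × 67.0³ × 17)
  = 1.00331e+08 / 4.09038e+07 = 2.4529 N/mm = 2452.9 N/m

2450 N/m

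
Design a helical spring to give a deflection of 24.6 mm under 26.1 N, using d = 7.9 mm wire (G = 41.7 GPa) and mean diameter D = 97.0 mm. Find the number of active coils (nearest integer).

Required rate k = F/δ = 26.1/24.6 = 1.061 N/mm
N_a = Gd⁴/(8D³k) = (41.7×10³ × 7.9⁴)/(8 × 97.0³ × 1.061)
    = 1.62422e+08 / 7.74659e+06 = 20.97 → 21 coils

21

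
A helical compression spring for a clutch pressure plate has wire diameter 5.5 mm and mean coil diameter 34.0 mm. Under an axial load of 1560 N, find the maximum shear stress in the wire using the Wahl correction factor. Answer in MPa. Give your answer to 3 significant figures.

1010 MPa

Spring index C = D/d = 34.0/5.5 = 6.1818
K_W = (4C−1)/(4C−4) + 0.615/C = 23.727/20.727 + 0.0995 = 1.2442
τ₀ = 8FD/(πd³) = 8·1560·34.0/(π·5.5³) = 424320/522.68 = 811.81 MPa
τ_max = K·τ₀ = 1.2442 × 811.81 = 1010.1 MPa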